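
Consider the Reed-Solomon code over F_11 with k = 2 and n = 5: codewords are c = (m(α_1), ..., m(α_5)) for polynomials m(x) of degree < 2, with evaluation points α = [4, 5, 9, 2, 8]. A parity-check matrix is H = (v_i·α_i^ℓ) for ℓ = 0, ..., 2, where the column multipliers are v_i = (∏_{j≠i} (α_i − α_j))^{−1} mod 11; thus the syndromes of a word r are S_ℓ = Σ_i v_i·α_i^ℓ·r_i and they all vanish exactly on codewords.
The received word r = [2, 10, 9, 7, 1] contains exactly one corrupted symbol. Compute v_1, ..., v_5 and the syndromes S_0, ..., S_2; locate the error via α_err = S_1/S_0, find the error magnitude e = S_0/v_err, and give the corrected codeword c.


S = (1, 2, 4), error at position 4, error magnitude e = 10, c = [2, 10, 9, 8, 1].

Step 1: column multipliers v_i = (∏_{j≠i}(α_i − α_j))^{−1} mod 11.
  i = 1 (α = 4): (4−5)(4−9)(4−2)(4−8) = (−1)·(−5)·2·(−4) = −40 ≡ 4, so v_1 = 4^{−1} = 3 (mod 11).
  i = 2 (α = 5): (5−4)(5−9)(5−2)(5−8) = 1·(−4)·3·(−3) = 36 ≡ 3, so v_2 = 3^{−1} = 4 (mod 11).
  i = 3 (α = 9): (9−4)(9−5)(9−2)(9−8) = 5·4·7·1 = 140 ≡ 8, so v_3 = 8^{−1} = 7 (mod 11).
  i = 4 (α = 2): (2−4)(2−5)(2−9)(2−8) = (−2)·(−3)·(−7)·(−6) = 252 ≡ 10, so v_4 = 10^{−1} = 10 (mod 11).
  i = 5 (α = 8): (8−4)(8−5)(8−9)(8−2) = 4·3·(−1)·6 = −72 ≡ 5, so v_5 = 5^{−1} = 9 (mod 11).
  v = [3, 4, 7, 10, 9].
Step 2: syndromes of r = [2, 10, 9, 7, 1] (all sums mod 11).
  S_0 = Σ v_i r_i = 3·2 + 4·10 + 7·9 + 10·7 + 9·1 = 188 ≡ 1.
  S_1 = Σ v_i α_i r_i = 3·4·2 + 4·5·10 + 7·9·9 + 10·2·7 + 9·8·1 = 1003 ≡ 2.
  α_i^2 mod 11 = [5, 3, 4, 4, 9].
  S_2 = Σ v_i α_i^2 r_i = 3·5·2 + 4·3·10 + 7·4·9 + 10·4·7 + 9·9·1 = 763 ≡ 4.
  S = (1, 2, 4) ≠ 0, so r is not a codeword (an error is present).
Step 3: locate the error. For a single error e at position i, S_ℓ = v_i·e·α_i^ℓ, so α_err = S_1/S_0.
  S_0^{−1} = 1^{−1} = 1 (mod 11), so α_err = 2·1 = 2 ≡ 2 = α_4. Error position i = 4.
  Consistency check: S_2/S_1 = 4·6 = 24 ≡ 2 = α_err ✓ (single-error assumption holds).
Step 4: error magnitude e = S_0/v_4 = S_0·∏_{j≠4}(α_4 − α_j) = 1·10 = 10 ≡ 10 (mod 11).
Step 5: correct position 4: c_4 = r_4 − e = 7 − 10 ≡ 8 (mod 11). Hence c = [2, 10, 9, 8, 1].
  Check: interpolating c through the α_i gives m(x) = 3 + 8·x (degree < 2) with m(α_i) = c_i for every i, so c is indeed a codeword.


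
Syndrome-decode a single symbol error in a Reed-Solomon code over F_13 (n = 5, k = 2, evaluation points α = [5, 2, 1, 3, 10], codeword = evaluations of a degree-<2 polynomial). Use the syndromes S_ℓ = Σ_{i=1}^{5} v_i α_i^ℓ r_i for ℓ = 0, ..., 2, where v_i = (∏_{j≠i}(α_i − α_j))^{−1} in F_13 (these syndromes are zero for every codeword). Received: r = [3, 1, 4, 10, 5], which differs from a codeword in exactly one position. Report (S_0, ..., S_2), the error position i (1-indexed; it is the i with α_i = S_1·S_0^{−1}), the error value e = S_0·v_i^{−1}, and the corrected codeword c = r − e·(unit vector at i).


S = (10, 7, 1), error at position 2, error magnitude e = 7, c = [3, 7, 4, 10, 5].

Step 1: column multipliers v_i = (∏_{j≠i}(α_i − α_j))^{−1} mod 13.
  i = 1 (α = 5): (5−2)(5−1)(5−3)(5−10) = 3·4·2·(−5) = −120 ≡ 10, so v_1 = 10^{−1} = 4 (mod 13).
  i = 2 (α = 2): (2−5)(2−1)(2−3)(2−10) = (−3)·1·(−1)·(−8) = −24 ≡ 2, so v_2 = 2^{−1} = 7 (mod 13).
  i = 3 (α = 1): (1−5)(1−2)(1−3)(1−10) = (−4)·(−1)·(−2)·(−9) = 72 ≡ 7, so v_3 = 7^{−1} = 2 (mod 13).
  i = 4 (α = 3): (3−5)(3−2)(3−1)(3−10) = (−2)·1·2·(−7) = 28 ≡ 2, so v_4 = 2^{−1} = 7 (mod 13).
  i = 5 (α = 10): (10−5)(10−2)(10−1)(10−3) = 5·8·9·7 = 2520 ≡ 11, so v_5 = 11^{−1} = 6 (mod 13).
  v = [4, 7, 2, 7, 6].
Step 2: syndromes of r = [3, 1, 4, 10, 5] (all sums mod 13).
  S_0 = Σ v_i r_i = 4·3 + 7·1 + 2·4 + 7·10 + 6·5 = 127 ≡ 10.
  S_1 = Σ v_i α_i r_i = 4·5·3 + 7·2·1 + 2·1·4 + 7·3·10 + 6·10·5 = 592 ≡ 7.
  α_i^2 mod 13 = [12, 4, 1, 9, 9].
  S_2 = Σ v_i α_i^2 r_i = 4·12·3 + 7·4·1 + 2·1·4 + 7·9·10 + 6·9·5 = 1080 ≡ 1.
  S = (10, 7, 1) ≠ 0, so r is not a codeword (an error is present).
Step 3: locate the error. For a single error e at position i, S_ℓ = v_i·e·α_i^ℓ, so α_err = S_1/S_0.
  S_0^{−1} = 10^{−1} = 4 (mod 13), so α_err = 7·4 = 28 ≡ 2 = α_2. Error position i = 2.
  Consistency check: S_2/S_1 = 1·2 = 2 ≡ 2 = α_err ✓ (single-error assumption holds).
Step 4: error magnitude e = S_0/v_2 = S_0·∏_{j≠2}(α_2 − α_j) = 10·2 = 20 ≡ 7 (mod 13).
Step 5: correct position 2: c_2 = r_2 − e = 1 − 7 ≡ 7 (mod 13). Hence c = [3, 7, 4, 10, 5].
  Check: interpolating c through the α_i gives m(x) = 1 + 3·x (degree < 2) with m(α_i) = c_i for every i, so c is indeed a codeword.


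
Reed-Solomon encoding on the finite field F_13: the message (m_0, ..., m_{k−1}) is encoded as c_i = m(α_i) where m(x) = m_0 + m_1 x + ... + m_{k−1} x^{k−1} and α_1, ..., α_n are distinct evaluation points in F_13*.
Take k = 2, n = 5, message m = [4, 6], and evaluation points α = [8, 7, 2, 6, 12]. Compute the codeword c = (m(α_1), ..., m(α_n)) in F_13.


c = [0, 7, 3, 1, 11]

Message polynomial: m(x) = 4 + 6·x (mod 13).
For each evaluation point α_i, compute m(α_i) mod 13:
  α_1 = 8: Horner steps 6 → 0, so m(8) = 0.
  α_2 = 7: Horner steps 6 → 7, so m(7) = 7.
  α_3 = 2: Horner steps 6 → 3, so m(2) = 3.
  α_4 = 6: Horner steps 6 → 1, so m(6) = 1.
  α_5 = 12: Horner steps 6 → 11, so m(12) = 11.
Codeword c = [0, 7, 3, 1, 11] ∈ F_13^5.


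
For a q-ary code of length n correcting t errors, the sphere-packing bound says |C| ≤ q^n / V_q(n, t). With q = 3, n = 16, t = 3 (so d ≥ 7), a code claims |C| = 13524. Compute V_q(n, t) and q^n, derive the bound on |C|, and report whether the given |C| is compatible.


V_q(n, t) = 4993, q^n = 43046721, Hamming bound = 8621, |C| = 13524 > bound (violated).

Step 1: Compute V_q(n, t) = Σ_{j=0}^3 C(n, j) (q−1)^j.
  j = 0: C(16,0)·(2)^0 = 1·1 = 1.
  j = 1: C(16,1)·(2)^1 = 16·2 = 32.
  j = 2: C(16,2)·(2)^2 = 120·4 = 480.
  j = 3: C(16,3)·(2)^3 = 560·8 = 4480.
  V_q(n, t) = 1 + 32 + 480 + 4480 = 4993.
Step 2: q^n = 3^16 = 43046721.
Step 3: Hamming bound ⌊q^n / V_q(n,t)⌋ = ⌊43046721/4993⌋ = 8621.
Step 4: Compare |C| = 13524 to 8621: violated.
The claimed |C| lies above the Hamming bound, so no 3-ary code of length 16 with d ≥ 7 can have 13524 codewords.


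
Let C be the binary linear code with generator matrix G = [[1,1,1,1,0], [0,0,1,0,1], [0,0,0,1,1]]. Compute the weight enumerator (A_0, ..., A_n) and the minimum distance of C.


Weight distribution: A_0 = 1, A_2 = 4, A_4 = 3. Minimum distance d = 2.

Enumerate all 2^3 = 8 messages m ∈ F_2^3.
For each, compute codeword c = mG in F_2^5, then tally its weight.
  m = 000 → c = 00000, weight = 0.
  m = 100 → c = 11110, weight = 4.
  m = 010 → c = 00101, weight = 2.
  m = 110 → c = 11011, weight = 4.
  m = 001 → c = 00011, weight = 2.
  m = 101 → c = 11101, weight = 4.
  m = 011 → c = 00110, weight = 2.
  m = 111 → c = 11000, weight = 2.
Tally weights:
  weight 0: 1 codewords.
  weight 2: 4 codewords.
  weight 4: 3 codewords.
Minimum distance d = smallest w > 0 with A_w > 0 = 2.
Sanity: Σ A_w = 8 = 2^3 = 8 ✓.


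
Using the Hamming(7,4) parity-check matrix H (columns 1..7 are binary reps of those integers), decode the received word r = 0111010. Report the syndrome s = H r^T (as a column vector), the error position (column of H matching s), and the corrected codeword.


s = (0, 1, 1)^T, error position = 3, corrected codeword c = 0101010

Compute s = H r^T mod 2 one row at a time:
  s_1 = 1 + 0 + 1 + 0 = 2 ≡ 0 (mod 2).
  s_2 = 1 + 1 + 1 + 0 = 3 ≡ 1 (mod 2).
  s_3 = 0 + 1 + 0 + 0 = 1 ≡ 1 (mod 2).
s = (0, 1, 1)^T — this equals column 3 of H (binary 011), so error is at position 3.
Correct: flip bit 3 of r = 0111010 to get c = 0101010.


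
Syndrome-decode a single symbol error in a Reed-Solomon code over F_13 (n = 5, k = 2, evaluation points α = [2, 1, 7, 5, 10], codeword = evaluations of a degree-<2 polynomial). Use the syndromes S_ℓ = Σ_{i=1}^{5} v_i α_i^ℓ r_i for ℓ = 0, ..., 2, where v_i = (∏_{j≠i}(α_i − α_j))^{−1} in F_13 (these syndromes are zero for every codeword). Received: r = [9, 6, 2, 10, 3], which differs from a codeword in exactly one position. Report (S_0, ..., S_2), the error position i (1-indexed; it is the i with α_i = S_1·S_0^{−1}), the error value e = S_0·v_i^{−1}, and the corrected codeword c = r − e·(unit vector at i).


S = (4, 4, 4), error at position 2, error magnitude e = 6, c = [9, 0, 2, 10, 3].

Step 1: column multipliers v_i = (∏_{j≠i}(α_i − α_j))^{−1} mod 13.
  i = 1 (α = 2): (2−1)(2−7)(2−5)(2−10) = 1·(−5)·(−3)·(−8) = −120 ≡ 10, so v_1 = 10^{−1} = 4 (mod 13).
  i = 2 (α = 1): (1−2)(1−7)(1−5)(1−10) = (−1)·(−6)·(−4)·(−9) = 216 ≡ 8, so v_2 = 8^{−1} = 5 (mod 13).
  i = 3 (α = 7): (7−2)(7−1)(7−5)(7−10) = 5·6·2·(−3) = −180 ≡ 2, so v_3 = 2^{−1} = 7 (mod 13).
  i = 4 (α = 5): (5−2)(5−1)(5−7)(5−10) = 3·4·(−2)·(−5) = 120 ≡ 3, so v_4 = 3^{−1} = 9 (mod 13).
  i = 5 (α = 10): (10−2)(10−1)(10−7)(10−5) = 8·9·3·5 = 1080 ≡ 1, so v_5 = 1^{−1} = 1 (mod 13).
  v = [4, 5, 7, 9, 1].
Step 2: syndromes of r = [9, 6, 2, 10, 3] (all sums mod 13).
  S_0 = Σ v_i r_i = 4·9 + 5·6 + 7·2 + 9·10 + 1·3 = 173 ≡ 4.
  S_1 = Σ v_i α_i r_i = 4·2·9 + 5·1·6 + 7·7·2 + 9·5·10 + 1·10·3 = 680 ≡ 4.
  α_i^2 mod 13 = [4, 1, 10, 12, 9].
  S_2 = Σ v_i α_i^2 r_i = 4·4·9 + 5·1·6 + 7·10·2 + 9·12·10 + 1·9·3 = 1421 ≡ 4.
  S = (4, 4, 4) ≠ 0, so r is not a codeword (an error is present).
Step 3: locate the error. For a single error e at position i, S_ℓ = v_i·e·α_i^ℓ, so α_err = S_1/S_0.
  S_0^{−1} = 4^{−1} = 10 (mod 13), so α_err = 4·10 = 40 ≡ 1 = α_2. Error position i = 2.
  Consistency check: S_2/S_1 = 4·10 = 40 ≡ 1 = α_err ✓ (single-error assumption holds).
Step 4: error magnitude e = S_0/v_2 = S_0·∏_{j≠2}(α_2 − α_j) = 4·8 = 32 ≡ 6 (mod 13).
Step 5: correct position 2: c_2 = r_2 − e = 6 − 6 ≡ 0 (mod 13). Hence c = [9, 0, 2, 10, 3].
  Check: interpolating c through the α_i gives m(x) = 4 + 9·x (degree < 2) with m(α_i) = c_i for every i, so c is indeed a codeword.


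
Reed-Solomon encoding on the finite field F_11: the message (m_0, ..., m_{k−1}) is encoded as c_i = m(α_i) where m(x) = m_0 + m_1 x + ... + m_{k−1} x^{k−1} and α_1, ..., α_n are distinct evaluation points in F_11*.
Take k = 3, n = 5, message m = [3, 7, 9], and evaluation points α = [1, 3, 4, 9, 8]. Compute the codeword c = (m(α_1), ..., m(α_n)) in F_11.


c = [8, 6, 10, 3, 8]

Message polynomial: m(x) = 3 + 7·x + 9·x^2 (mod 11).
For each evaluation point α_i, compute m(α_i) mod 11:
  α_1 = 1: Horner steps 9 → 5 → 8, so m(1) = 8.
  α_2 = 3: Horner steps 9 → 1 → 6, so m(3) = 6.
  α_3 = 4: Horner steps 9 → 10 → 10, so m(4) = 10.
  α_4 = 9: Horner steps 9 → 0 → 3, so m(9) = 3.
  α_5 = 8: Horner steps 9 → 2 → 8, so m(8) = 8.
Codeword c = [8, 6, 10, 3, 8] ∈ F_11^5.


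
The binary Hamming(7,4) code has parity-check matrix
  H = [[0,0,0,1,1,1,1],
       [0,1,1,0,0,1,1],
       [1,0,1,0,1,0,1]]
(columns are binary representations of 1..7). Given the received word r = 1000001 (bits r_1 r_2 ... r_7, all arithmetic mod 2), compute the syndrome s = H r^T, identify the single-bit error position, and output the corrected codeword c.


s = (1, 1, 0)^T, error position = 6, corrected codeword c = 1000011

Compute s = H r^T mod 2 one row at a time:
  s_1 = 0 + 0 + 0 + 1 = 1 ≡ 1 (mod 2).
  s_2 = 0 + 0 + 0 + 1 = 1 ≡ 1 (mod 2).
  s_3 = 1 + 0 + 0 + 1 = 2 ≡ 0 (mod 2).
s = (1, 1, 0)^T — this equals column 6 of H (binary 110), so error is at position 6.
Correct: flip bit 6 of r = 1000001 to get c = 1000011.


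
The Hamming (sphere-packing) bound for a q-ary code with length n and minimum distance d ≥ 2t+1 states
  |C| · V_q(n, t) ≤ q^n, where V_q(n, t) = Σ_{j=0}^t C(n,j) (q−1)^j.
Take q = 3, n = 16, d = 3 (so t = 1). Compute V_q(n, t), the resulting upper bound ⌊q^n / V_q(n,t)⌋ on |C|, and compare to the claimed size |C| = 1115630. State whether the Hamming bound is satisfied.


V_q(n, t) = 33, q^n = 43046721, Hamming bound = 1304446, |C| = 1115630 ≤ bound (satisfied).

Step 1: Compute V_q(n, t) = Σ_{j=0}^1 C(n, j) (q−1)^j.
  j = 0: C(16,0)·(2)^0 = 1·1 = 1.
  j = 1: C(16,1)·(2)^1 = 16·2 = 32.
  V_q(n, t) = 1 + 32 = 33.
Step 2: q^n = 3^16 = 43046721.
Step 3: Hamming bound ⌊q^n / V_q(n,t)⌋ = ⌊43046721/33⌋ = 1304446.
Step 4: Compare |C| = 1115630 to 1304446: satisfied.
The claimed |C| lies below the Hamming bound.


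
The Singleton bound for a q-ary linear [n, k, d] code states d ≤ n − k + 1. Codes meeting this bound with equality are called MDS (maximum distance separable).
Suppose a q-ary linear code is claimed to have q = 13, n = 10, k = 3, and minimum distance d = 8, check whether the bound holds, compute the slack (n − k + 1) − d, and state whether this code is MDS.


Singleton RHS = n − k + 1 = 8, slack = 0, bound satisfied, MDS.

Singleton bound: d ≤ n − k + 1.
Here n = 10, k = 3, so n − k + 1 = 8.
Given d = 8, check d ≤ 8: YES.
Slack = (n − k + 1) − d = 0.
The code is MDS (slack = 0).
Description: the claimed parameters are [10, 3, 8]_13; such a code would be MDS (meets Singleton bound).


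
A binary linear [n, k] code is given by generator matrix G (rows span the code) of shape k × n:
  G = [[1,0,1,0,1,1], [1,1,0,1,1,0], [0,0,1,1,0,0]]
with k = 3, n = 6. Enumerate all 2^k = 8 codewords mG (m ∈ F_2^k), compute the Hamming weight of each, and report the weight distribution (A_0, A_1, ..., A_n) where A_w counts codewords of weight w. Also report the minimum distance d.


Weight distribution: A_0 = 1, A_2 = 2, A_4 = 5. Minimum distance d = 2.

Enumerate all 2^3 = 8 messages m ∈ F_2^3.
For each, compute codeword c = mG in F_2^6, then tally its weight.
  m = 000 → c = 000000, weight = 0.
  m = 100 → c = 101011, weight = 4.
  m = 010 → c = 110110, weight = 4.
  m = 110 → c = 011101, weight = 4.
  m = 001 → c = 001100, weight = 2.
  m = 101 → c = 100111, weight = 4.
  m = 011 → c = 111010, weight = 4.
  m = 111 → c = 010001, weight = 2.
Tally weights:
  weight 0: 1 codewords.
  weight 2: 2 codewords.
  weight 4: 5 codewords.
Minimum distance d = smallest w > 0 with A_w > 0 = 2.
Sanity: Σ A_w = 8 = 2^3 = 8 ✓.


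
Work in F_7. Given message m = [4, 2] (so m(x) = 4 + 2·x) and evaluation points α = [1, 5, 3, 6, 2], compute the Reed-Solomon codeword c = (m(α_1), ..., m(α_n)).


c = [6, 0, 3, 2, 1]

Message polynomial: m(x) = 4 + 2·x (mod 7).
For each evaluation point α_i, compute m(α_i) mod 7:
  α_1 = 1: Horner steps 2 → 6, so m(1) = 6.
  α_2 = 5: Horner steps 2 → 0, so m(5) = 0.
  α_3 = 3: Horner steps 2 → 3, so m(3) = 3.
  α_4 = 6: Horner steps 2 → 2, so m(6) = 2.
  α_5 = 2: Horner steps 2 → 1, so m(2) = 1.
Codeword c = [6, 0, 3, 2, 1] ∈ F_7^5.


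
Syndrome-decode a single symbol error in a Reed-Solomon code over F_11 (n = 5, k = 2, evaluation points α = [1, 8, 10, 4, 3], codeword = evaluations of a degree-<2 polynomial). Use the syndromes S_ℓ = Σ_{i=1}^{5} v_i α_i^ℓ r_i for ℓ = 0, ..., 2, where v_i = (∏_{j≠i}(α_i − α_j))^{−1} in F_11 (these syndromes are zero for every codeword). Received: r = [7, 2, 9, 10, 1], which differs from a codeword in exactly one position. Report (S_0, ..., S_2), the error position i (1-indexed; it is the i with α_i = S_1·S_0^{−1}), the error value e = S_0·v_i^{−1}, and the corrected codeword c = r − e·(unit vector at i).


S = (6, 6, 6), error at position 1, error magnitude e = 2, c = [5, 2, 9, 10, 1].

Step 1: column multipliers v_i = (∏_{j≠i}(α_i − α_j))^{−1} mod 11.
  i = 1 (α = 1): (1−8)(1−10)(1−4)(1−3) = (−7)·(−9)·(−3)·(−2) = 378 ≡ 4, so v_1 = 4^{−1} = 3 (mod 11).
  i = 2 (α = 8): (8−1)(8−10)(8−4)(8−3) = 7·(−2)·4·5 = −280 ≡ 6, so v_2 = 6^{−1} = 2 (mod 11).
  i = 3 (α = 10): (10−1)(10−8)(10−4)(10−3) = 9·2·6·7 = 756 ≡ 8, so v_3 = 8^{−1} = 7 (mod 11).
  i = 4 (α = 4): (4−1)(4−8)(4−10)(4−3) = 3·(−4)·(−6)·1 = 72 ≡ 6, so v_4 = 6^{−1} = 2 (mod 11).
  i = 5 (α = 3): (3−1)(3−8)(3−10)(3−4) = 2·(−5)·(−7)·(−1) = −70 ≡ 7, so v_5 = 7^{−1} = 8 (mod 11).
  v = [3, 2, 7, 2, 8].
Step 2: syndromes of r = [7, 2, 9, 10, 1] (all sums mod 11).
  S_0 = Σ v_i r_i = 3·7 + 2·2 + 7·9 + 2·10 + 8·1 = 116 ≡ 6.
  S_1 = Σ v_i α_i r_i = 3·1·7 + 2·8·2 + 7·10·9 + 2·4·10 + 8·3·1 = 787 ≡ 6.
  α_i^2 mod 11 = [1, 9, 1, 5, 9].
  S_2 = Σ v_i α_i^2 r_i = 3·1·7 + 2·9·2 + 7·1·9 + 2·5·10 + 8·9·1 = 292 ≡ 6.
  S = (6, 6, 6) ≠ 0, so r is not a codeword (an error is present).
Step 3: locate the error. For a single error e at position i, S_ℓ = v_i·e·α_i^ℓ, so α_err = S_1/S_0.
  S_0^{−1} = 6^{−1} = 2 (mod 11), so α_err = 6·2 = 12 ≡ 1 = α_1. Error position i = 1.
  Consistency check: S_2/S_1 = 6·2 = 12 ≡ 1 = α_err ✓ (single-error assumption holds).
Step 4: error magnitude e = S_0/v_1 = S_0·∏_{j≠1}(α_1 − α_j) = 6·4 = 24 ≡ 2 (mod 11).
Step 5: correct position 1: c_1 = r_1 − e = 7 − 2 ≡ 5 (mod 11). Hence c = [5, 2, 9, 10, 1].
  Check: interpolating c through the α_i gives m(x) = 7 + 9·x (degree < 2) with m(α_i) = c_i for every i, so c is indeed a codeword.


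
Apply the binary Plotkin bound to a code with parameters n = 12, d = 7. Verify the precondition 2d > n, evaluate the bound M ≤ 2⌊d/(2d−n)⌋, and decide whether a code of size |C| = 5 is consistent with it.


Plotkin bound M ≤ 6; given |C| = 5 ≤ bound (satisfied).

Check applicability: 2d = 14, n = 12.
2d − n = 2 > 0, so Plotkin applies.
Compute d/(2d−n) = 7/2 ≈ 3.5000.
⌊d/(2d−n)⌋ = 3.
Plotkin bound: M ≤ 2·3 = 6.
Given |C| = 5, check: satisfied.
This |C| is below the Plotkin bound.


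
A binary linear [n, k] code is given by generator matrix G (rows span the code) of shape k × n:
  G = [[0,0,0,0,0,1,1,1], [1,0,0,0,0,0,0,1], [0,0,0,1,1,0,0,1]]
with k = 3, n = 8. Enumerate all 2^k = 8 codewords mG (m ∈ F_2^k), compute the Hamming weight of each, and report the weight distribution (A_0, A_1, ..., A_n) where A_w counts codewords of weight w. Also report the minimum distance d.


Weight distribution: A_0 = 1, A_2 = 1, A_3 = 4, A_4 = 1, A_6 = 1. Minimum distance d = 2.

Enumerate all 2^3 = 8 messages m ∈ F_2^3.
For each, compute codeword c = mG in F_2^8, then tally its weight.
  m = 000 → c = 00000000, weight = 0.
  m = 100 → c = 00000111, weight = 3.
  m = 010 → c = 10000001, weight = 2.
  m = 110 → c = 10000110, weight = 3.
  m = 001 → c = 00011001, weight = 3.
  m = 101 → c = 00011110, weight = 4.
  m = 011 → c = 10011000, weight = 3.
  m = 111 → c = 10011111, weight = 6.
Tally weights:
  weight 0: 1 codewords.
  weight 2: 1 codewords.
  weight 3: 4 codewords.
  weight 4: 1 codewords.
  weight 6: 1 codewords.
Minimum distance d = smallest w > 0 with A_w > 0 = 2.
Sanity: Σ A_w = 8 = 2^3 = 8 ✓.


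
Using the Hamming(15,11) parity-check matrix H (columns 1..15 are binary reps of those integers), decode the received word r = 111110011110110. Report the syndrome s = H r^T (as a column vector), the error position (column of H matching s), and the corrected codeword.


s = (0, 0, 1, 0)^T, error position = 2, corrected codeword c = 101110011110110

Compute s = H r^T mod 2 one row at a time:
  s_1 = 1 + 1 + 1 + 1 + 0 + 1 + 1 + 0 = 6 ≡ 0 (mod 2).
  s_2 = 1 + 1 + 0 + 0 + 0 + 1 + 1 + 0 = 4 ≡ 0 (mod 2).
  s_3 = 1 + 1 + 0 + 0 + 1 + 1 + 1 + 0 = 5 ≡ 1 (mod 2).
  s_4 = 1 + 1 + 1 + 0 + 1 + 1 + 1 + 0 = 6 ≡ 0 (mod 2).
s = (0, 0, 1, 0)^T — this equals column 2 of H (binary 0010), so error is at position 2.
Correct: flip bit 2 of r = 111110011110110 to get c = 101110011110110.


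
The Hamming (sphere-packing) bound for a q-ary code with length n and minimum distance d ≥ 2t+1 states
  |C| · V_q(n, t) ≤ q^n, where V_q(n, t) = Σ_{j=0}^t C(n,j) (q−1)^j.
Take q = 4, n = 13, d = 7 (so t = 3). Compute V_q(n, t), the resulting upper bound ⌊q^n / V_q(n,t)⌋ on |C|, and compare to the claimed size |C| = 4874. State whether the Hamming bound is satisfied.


V_q(n, t) = 8464, q^n = 67108864, Hamming bound = 7928, |C| = 4874 ≤ bound (satisfied).

Step 1: Compute V_q(n, t) = Σ_{j=0}^3 C(n, j) (q−1)^j.
  j = 0: C(13,0)·(3)^0 = 1·1 = 1.
  j = 1: C(13,1)·(3)^1 = 13·3 = 39.
  j = 2: C(13,2)·(3)^2 = 78·9 = 702.
  j = 3: C(13,3)·(3)^3 = 286·27 = 7722.
  V_q(n, t) = 1 + 39 + 702 + 7722 = 8464.
Step 2: q^n = 4^13 = 67108864.
Step 3: Hamming bound ⌊q^n / V_q(n,t)⌋ = ⌊67108864/8464⌋ = 7928.
Step 4: Compare |C| = 4874 to 7928: satisfied.
The claimed |C| lies below the Hamming bound.


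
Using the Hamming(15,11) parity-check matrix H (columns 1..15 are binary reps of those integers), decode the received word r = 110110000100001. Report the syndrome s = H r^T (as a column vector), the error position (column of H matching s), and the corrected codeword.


s = (0, 1, 1, 1)^T, error position = 7, corrected codeword c = 110110100100001

Compute s = H r^T mod 2 one row at a time:
  s_1 = 0 + 0 + 1 + 0 + 0 + 0 + 0 + 1 = 2 ≡ 0 (mod 2).
  s_2 = 1 + 1 + 0 + 0 + 0 + 0 + 0 + 1 = 3 ≡ 1 (mod 2).
  s_3 = 1 + 0 + 0 + 0 + 1 + 0 + 0 + 1 = 3 ≡ 1 (mod 2).
  s_4 = 1 + 0 + 1 + 0 + 0 + 0 + 0 + 1 = 3 ≡ 1 (mod 2).
s = (0, 1, 1, 1)^T — this equals column 7 of H (binary 0111), so error is at position 7.
Correct: flip bit 7 of r = 110110000100001 to get c = 110110100100001.


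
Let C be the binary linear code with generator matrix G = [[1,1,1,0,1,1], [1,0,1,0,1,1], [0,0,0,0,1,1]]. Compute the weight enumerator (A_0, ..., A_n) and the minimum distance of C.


Weight distribution: A_0 = 1, A_1 = 1, A_2 = 2, A_3 = 2, A_4 = 1, A_5 = 1. Minimum distance d = 1.

Enumerate all 2^3 = 8 messages m ∈ F_2^3.
For each, compute codeword c = mG in F_2^6, then tally its weight.
  m = 000 → c = 000000, weight = 0.
  m = 100 → c = 111011, weight = 5.
  m = 010 → c = 101011, weight = 4.
  m = 110 → c = 010000, weight = 1.
  m = 001 → c = 000011, weight = 2.
  m = 101 → c = 111000, weight = 3.
  m = 011 → c = 101000, weight = 2.
  m = 111 → c = 010011, weight = 3.
Tally weights:
  weight 0: 1 codewords.
  weight 1: 1 codewords.
  weight 2: 2 codewords.
  weight 3: 2 codewords.
  weight 4: 1 codewords.
  weight 5: 1 codewords.
Minimum distance d = smallest w > 0 with A_w > 0 = 1.
Sanity: Σ A_w = 8 = 2^3 = 8 ✓.


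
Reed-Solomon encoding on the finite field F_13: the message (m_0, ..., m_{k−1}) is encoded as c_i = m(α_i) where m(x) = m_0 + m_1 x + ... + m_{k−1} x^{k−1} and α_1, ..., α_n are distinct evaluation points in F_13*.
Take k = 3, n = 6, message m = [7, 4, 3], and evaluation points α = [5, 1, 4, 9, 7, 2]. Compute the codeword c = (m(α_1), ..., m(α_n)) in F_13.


c = [11, 1, 6, 0, 0, 1]

Message polynomial: m(x) = 7 + 4·x + 3·x^2 (mod 13).
For each evaluation point α_i, compute m(α_i) mod 13:
  α_1 = 5: Horner steps 3 → 6 → 11, so m(5) = 11.
  α_2 = 1: Horner steps 3 → 7 → 1, so m(1) = 1.
  α_3 = 4: Horner steps 3 → 3 → 6, so m(4) = 6.
  α_4 = 9: Horner steps 3 → 5 → 0, so m(9) = 0.
  α_5 = 7: Horner steps 3 → 12 → 0, so m(7) = 0.
  α_6 = 2: Horner steps 3 → 10 → 1, so m(2) = 1.
Codeword c = [11, 1, 6, 0, 0, 1] ∈ F_13^6.


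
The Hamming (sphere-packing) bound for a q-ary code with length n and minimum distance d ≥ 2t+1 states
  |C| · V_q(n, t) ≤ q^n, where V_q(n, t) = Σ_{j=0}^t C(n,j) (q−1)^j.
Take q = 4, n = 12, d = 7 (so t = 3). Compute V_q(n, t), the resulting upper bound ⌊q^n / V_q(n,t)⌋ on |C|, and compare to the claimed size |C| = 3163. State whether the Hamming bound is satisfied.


V_q(n, t) = 6571, q^n = 16777216, Hamming bound = 2553, |C| = 3163 > bound (violated).

Step 1: Compute V_q(n, t) = Σ_{j=0}^3 C(n, j) (q−1)^j.
  j = 0: C(12,0)·(3)^0 = 1·1 = 1.
  j = 1: C(12,1)·(3)^1 = 12·3 = 36.
  j = 2: C(12,2)·(3)^2 = 66·9 = 594.
  j = 3: C(12,3)·(3)^3 = 220·27 = 5940.
  V_q(n, t) = 1 + 36 + 594 + 5940 = 6571.
Step 2: q^n = 4^12 = 16777216.
Step 3: Hamming bound ⌊q^n / V_q(n,t)⌋ = ⌊16777216/6571⌋ = 2553.
Step 4: Compare |C| = 3163 to 2553: violated.
The claimed |C| lies above the Hamming bound, so no 4-ary code of length 12 with d ≥ 7 can have 3163 codewords.


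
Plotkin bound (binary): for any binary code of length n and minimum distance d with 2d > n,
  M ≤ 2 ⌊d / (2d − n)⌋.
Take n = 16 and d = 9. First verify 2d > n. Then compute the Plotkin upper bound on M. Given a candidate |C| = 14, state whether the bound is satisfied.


Plotkin bound M ≤ 8; given |C| = 14 > bound (violated).

Check applicability: 2d = 18, n = 16.
2d − n = 2 > 0, so Plotkin applies.
Compute d/(2d−n) = 9/2 ≈ 4.5000.
⌊d/(2d−n)⌋ = 4.
Plotkin bound: M ≤ 2·4 = 8.
Given |C| = 14, check: VIOLATED.
This |C| is above the Plotkin bound, so no binary code with n = 16, d = 9 and 14 codewords exists.


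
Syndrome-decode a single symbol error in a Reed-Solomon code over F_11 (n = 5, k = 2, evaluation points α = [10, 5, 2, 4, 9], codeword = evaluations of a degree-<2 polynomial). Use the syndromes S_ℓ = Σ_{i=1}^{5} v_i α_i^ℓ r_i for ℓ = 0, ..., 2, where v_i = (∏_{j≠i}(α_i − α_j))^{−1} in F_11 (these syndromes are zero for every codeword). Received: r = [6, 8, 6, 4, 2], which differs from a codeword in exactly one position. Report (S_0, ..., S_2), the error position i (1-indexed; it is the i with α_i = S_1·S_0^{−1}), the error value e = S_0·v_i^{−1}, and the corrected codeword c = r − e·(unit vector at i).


S = (9, 7, 3), error at position 3, error magnitude e = 10, c = [6, 8, 7, 4, 2].

Step 1: column multipliers v_i = (∏_{j≠i}(α_i − α_j))^{−1} mod 11.
  i = 1 (α = 10): (10−5)(10−2)(10−4)(10−9) = 5·8·6·1 = 240 ≡ 9, so v_1 = 9^{−1} = 5 (mod 11).
  i = 2 (α = 5): (5−10)(5−2)(5−4)(5−9) = (−5)·3·1·(−4) = 60 ≡ 5, so v_2 = 5^{−1} = 9 (mod 11).
  i = 3 (α = 2): (2−10)(2−5)(2−4)(2−9) = (−8)·(−3)·(−2)·(−7) = 336 ≡ 6, so v_3 = 6^{−1} = 2 (mod 11).
  i = 4 (α = 4): (4−10)(4−5)(4−2)(4−9) = (−6)·(−1)·2·(−5) = −60 ≡ 6, so v_4 = 6^{−1} = 2 (mod 11).
  i = 5 (α = 9): (9−10)(9−5)(9−2)(9−4) = (−1)·4·7·5 = −140 ≡ 3, so v_5 = 3^{−1} = 4 (mod 11).
  v = [5, 9, 2, 2, 4].
Step 2: syndromes of r = [6, 8, 6, 4, 2] (all sums mod 11).
  S_0 = Σ v_i r_i = 5·6 + 9·8 + 2·6 + 2·4 + 4·2 = 130 ≡ 9.
  S_1 = Σ v_i α_i r_i = 5·10·6 + 9·5·8 + 2·2·6 + 2·4·4 + 4·9·2 = 788 ≡ 7.
  α_i^2 mod 11 = [1, 3, 4, 5, 4].
  S_2 = Σ v_i α_i^2 r_i = 5·1·6 + 9·3·8 + 2·4·6 + 2·5·4 + 4·4·2 = 366 ≡ 3.
  S = (9, 7, 3) ≠ 0, so r is not a codeword (an error is present).
Step 3: locate the error. For a single error e at position i, S_ℓ = v_i·e·α_i^ℓ, so α_err = S_1/S_0.
  S_0^{−1} = 9^{−1} = 5 (mod 11), so α_err = 7·5 = 35 ≡ 2 = α_3. Error position i = 3.
  Consistency check: S_2/S_1 = 3·8 = 24 ≡ 2 = α_err ✓ (single-error assumption holds).
Step 4: error magnitude e = S_0/v_3 = S_0·∏_{j≠3}(α_3 − α_j) = 9·6 = 54 ≡ 10 (mod 11).
Step 5: correct position 3: c_3 = r_3 − e = 6 − 10 ≡ 7 (mod 11). Hence c = [6, 8, 7, 4, 2].
  Check: interpolating c through the α_i gives m(x) = 10 + 4·x (degree < 2) with m(α_i) = c_i for every i, so c is indeed a codeword.


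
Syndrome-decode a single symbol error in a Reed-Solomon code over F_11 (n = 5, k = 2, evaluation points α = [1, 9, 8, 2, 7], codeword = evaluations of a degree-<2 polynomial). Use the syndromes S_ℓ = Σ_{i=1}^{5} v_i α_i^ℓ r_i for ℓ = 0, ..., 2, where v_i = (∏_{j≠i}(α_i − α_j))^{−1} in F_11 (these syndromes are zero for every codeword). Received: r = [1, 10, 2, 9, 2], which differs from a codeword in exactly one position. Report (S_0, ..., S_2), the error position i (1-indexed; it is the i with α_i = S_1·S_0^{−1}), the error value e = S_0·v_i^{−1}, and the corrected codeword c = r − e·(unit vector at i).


S = (6, 9, 8), error at position 5, error magnitude e = 8, c = [1, 10, 2, 9, 5].

Step 1: column multipliers v_i = (∏_{j≠i}(α_i − α_j))^{−1} mod 11.
  i = 1 (α = 1): (1−9)(1−8)(1−2)(1−7) = (−8)·(−7)·(−1)·(−6) = 336 ≡ 6, so v_1 = 6^{−1} = 2 (mod 11).
  i = 2 (α = 9): (9−1)(9−8)(9−2)(9−7) = 8·1·7·2 = 112 ≡ 2, so v_2 = 2^{−1} = 6 (mod 11).
  i = 3 (α = 8): (8−1)(8−9)(8−2)(8−7) = 7·(−1)·6·1 = −42 ≡ 2, so v_3 = 2^{−1} = 6 (mod 11).
  i = 4 (α = 2): (2−1)(2−9)(2−8)(2−7) = 1·(−7)·(−6)·(−5) = −210 ≡ 10, so v_4 = 10^{−1} = 10 (mod 11).
  i = 5 (α = 7): (7−1)(7−9)(7−8)(7−2) = 6·(−2)·(−1)·5 = 60 ≡ 5, so v_5 = 5^{−1} = 9 (mod 11).
  v = [2, 6, 6, 10, 9].
Step 2: syndromes of r = [1, 10, 2, 9, 2] (all sums mod 11).
  S_0 = Σ v_i r_i = 2·1 + 6·10 + 6·2 + 10·9 + 9·2 = 182 ≡ 6.
  S_1 = Σ v_i α_i r_i = 2·1·1 + 6·9·10 + 6·8·2 + 10·2·9 + 9·7·2 = 944 ≡ 9.
  α_i^2 mod 11 = [1, 4, 9, 4, 5].
  S_2 = Σ v_i α_i^2 r_i = 2·1·1 + 6·4·10 + 6·9·2 + 10·4·9 + 9·5·2 = 800 ≡ 8.
  S = (6, 9, 8) ≠ 0, so r is not a codeword (an error is present).
Step 3: locate the error. For a single error e at position i, S_ℓ = v_i·e·α_i^ℓ, so α_err = S_1/S_0.
  S_0^{−1} = 6^{−1} = 2 (mod 11), so α_err = 9·2 = 18 ≡ 7 = α_5. Error position i = 5.
  Consistency check: S_2/S_1 = 8·5 = 40 ≡ 7 = α_err ✓ (single-error assumption holds).
Step 4: error magnitude e = S_0/v_5 = S_0·∏_{j≠5}(α_5 − α_j) = 6·5 = 30 ≡ 8 (mod 11).
Step 5: correct position 5: c_5 = r_5 − e = 2 − 8 ≡ 5 (mod 11). Hence c = [1, 10, 2, 9, 5].
  Check: interpolating c through the α_i gives m(x) = 4 + 8·x (degree < 2) with m(α_i) = c_i for every i, so c is indeed a codeword.


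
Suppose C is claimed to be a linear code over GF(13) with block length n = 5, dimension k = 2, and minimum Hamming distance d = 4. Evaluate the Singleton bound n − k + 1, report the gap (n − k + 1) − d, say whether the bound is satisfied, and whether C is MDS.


Singleton RHS = n − k + 1 = 4, slack = 0, bound satisfied, MDS.

Singleton bound: d ≤ n − k + 1.
Here n = 5, k = 2, so n − k + 1 = 4.
Given d = 4, check d ≤ 4: YES.
Slack = (n − k + 1) − d = 0.
The code is MDS (slack = 0).
Description: the claimed parameters are [5, 2, 4]_13; such a code would be MDS (meets Singleton bound).


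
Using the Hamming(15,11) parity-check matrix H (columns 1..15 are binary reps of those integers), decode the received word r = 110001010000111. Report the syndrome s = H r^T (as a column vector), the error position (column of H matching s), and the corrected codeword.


s = (0, 0, 0, 1)^T, error position = 1, corrected codeword c = 010001010000111

Compute s = H r^T mod 2 one row at a time:
  s_1 = 1 + 0 + 0 + 0 + 0 + 1 + 1 + 1 = 4 ≡ 0 (mod 2).
  s_2 = 0 + 0 + 1 + 0 + 0 + 1 + 1 + 1 = 4 ≡ 0 (mod 2).
  s_3 = 1 + 0 + 1 + 0 + 0 + 0 + 1 + 1 = 4 ≡ 0 (mod 2).
  s_4 = 1 + 0 + 0 + 0 + 0 + 0 + 1 + 1 = 3 ≡ 1 (mod 2).
s = (0, 0, 0, 1)^T — this equals column 1 of H (binary 0001), so error is at position 1.
Correct: flip bit 1 of r = 110001010000111 to get c = 010001010000111.


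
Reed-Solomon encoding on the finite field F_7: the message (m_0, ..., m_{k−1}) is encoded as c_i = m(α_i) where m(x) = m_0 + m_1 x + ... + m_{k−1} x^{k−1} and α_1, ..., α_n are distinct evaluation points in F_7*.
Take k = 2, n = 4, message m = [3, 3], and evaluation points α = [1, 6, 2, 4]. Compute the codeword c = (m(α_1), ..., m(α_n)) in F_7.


c = [6, 0, 2, 1]

Message polynomial: m(x) = 3 + 3·x (mod 7).
For each evaluation point α_i, compute m(α_i) mod 7:
  α_1 = 1: Horner steps 3 → 6, so m(1) = 6.
  α_2 = 6: Horner steps 3 → 0, so m(6) = 0.
  α_3 = 2: Horner steps 3 → 2, so m(2) = 2.
  α_4 = 4: Horner steps 3 → 1, so m(4) = 1.
Codeword c = [6, 0, 2, 1] ∈ F_7^4.


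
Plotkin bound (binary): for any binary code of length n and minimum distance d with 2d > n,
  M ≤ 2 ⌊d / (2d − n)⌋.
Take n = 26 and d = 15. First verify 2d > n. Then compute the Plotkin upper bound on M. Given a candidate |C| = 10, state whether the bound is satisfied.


Plotkin bound M ≤ 6; given |C| = 10 > bound (violated).

Check applicability: 2d = 30, n = 26.
2d − n = 4 > 0, so Plotkin applies.
Compute d/(2d−n) = 15/4 ≈ 3.7500.
⌊d/(2d−n)⌋ = 3.
Plotkin bound: M ≤ 2·3 = 6.
Given |C| = 10, check: VIOLATED.
This |C| is above the Plotkin bound, so no binary code with n = 26, d = 15 and 10 codewords exists.


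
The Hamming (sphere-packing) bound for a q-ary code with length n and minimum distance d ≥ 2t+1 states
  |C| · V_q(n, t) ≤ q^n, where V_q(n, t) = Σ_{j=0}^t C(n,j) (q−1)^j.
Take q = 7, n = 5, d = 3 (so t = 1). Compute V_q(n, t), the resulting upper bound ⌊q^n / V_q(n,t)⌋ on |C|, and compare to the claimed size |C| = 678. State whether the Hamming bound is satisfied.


V_q(n, t) = 31, q^n = 16807, Hamming bound = 542, |C| = 678 > bound (violated).

Step 1: Compute V_q(n, t) = Σ_{j=0}^1 C(n, j) (q−1)^j.
  j = 0: C(5,0)·(6)^0 = 1·1 = 1.
  j = 1: C(5,1)·(6)^1 = 5·6 = 30.
  V_q(n, t) = 1 + 30 = 31.
Step 2: q^n = 7^5 = 16807.
Step 3: Hamming bound ⌊q^n / V_q(n,t)⌋ = ⌊16807/31⌋ = 542.
Step 4: Compare |C| = 678 to 542: violated.
The claimed |C| lies above the Hamming bound, so no 7-ary code of length 5 with d ≥ 3 can have 678 codewords.


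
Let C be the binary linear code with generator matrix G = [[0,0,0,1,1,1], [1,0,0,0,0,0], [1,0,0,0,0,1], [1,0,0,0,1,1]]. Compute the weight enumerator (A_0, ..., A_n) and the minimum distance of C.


Weight distribution: A_0 = 1, A_1 = 4, A_2 = 6, A_3 = 4, A_4 = 1. Minimum distance d = 1.

Enumerate all 2^4 = 16 messages m ∈ F_2^4.
For each, compute codeword c = mG in F_2^6, then tally its weight.
  m = 0000 → c = 000000, weight = 0.
  m = 1000 → c = 000111, weight = 3.
  m = 0100 → c = 100000, weight = 1.
  m = 1100 → c = 100111, weight = 4.
  m = 0010 → c = 100001, weight = 2.
  m = 1010 → c = 100110, weight = 3.
  m = 0110 → c = 000001, weight = 1.
  m = 1110 → c = 000110, weight = 2.
  m = 0001 → c = 100011, weight = 3.
  m = 1001 → c = 100100, weight = 2.
  m = 0101 → c = 000011, weight = 2.
  m = 1101 → c = 000100, weight = 1.
  m = 0011 → c = 000010, weight = 1.
  m = 1011 → c = 000101, weight = 2.
  m = 0111 → c = 100010, weight = 2.
  m = 1111 → c = 100101, weight = 3.
Tally weights:
  weight 0: 1 codewords.
  weight 1: 4 codewords.
  weight 2: 6 codewords.
  weight 3: 4 codewords.
  weight 4: 1 codewords.
Minimum distance d = smallest w > 0 with A_w > 0 = 1.
Sanity: Σ A_w = 16 = 2^4 = 16 ✓.


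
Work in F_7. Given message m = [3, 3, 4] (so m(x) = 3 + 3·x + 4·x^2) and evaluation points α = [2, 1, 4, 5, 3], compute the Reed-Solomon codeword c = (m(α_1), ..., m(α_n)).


c = [4, 3, 2, 6, 6]

Message polynomial: m(x) = 3 + 3·x + 4·x^2 (mod 7).
For each evaluation point α_i, compute m(α_i) mod 7:
  α_1 = 2: Horner steps 4 → 4 → 4, so m(2) = 4.
  α_2 = 1: Horner steps 4 → 0 → 3, so m(1) = 3.
  α_3 = 4: Horner steps 4 → 5 → 2, so m(4) = 2.
  α_4 = 5: Horner steps 4 → 2 → 6, so m(5) = 6.
  α_5 = 3: Horner steps 4 → 1 → 6, so m(3) = 6.
Codeword c = [4, 3, 2, 6, 6] ∈ F_7^5.


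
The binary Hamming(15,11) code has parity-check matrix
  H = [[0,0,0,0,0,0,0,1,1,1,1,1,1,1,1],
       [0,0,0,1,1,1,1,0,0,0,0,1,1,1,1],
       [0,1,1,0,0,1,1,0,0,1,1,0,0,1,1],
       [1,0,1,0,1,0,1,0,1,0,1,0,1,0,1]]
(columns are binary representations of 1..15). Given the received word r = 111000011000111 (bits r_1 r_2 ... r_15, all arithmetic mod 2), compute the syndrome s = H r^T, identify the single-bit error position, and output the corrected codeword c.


s = (1, 1, 0, 1)^T, error position = 13, corrected codeword c = 111000011000011

Compute s = H r^T mod 2 one row at a time:
  s_1 = 1 + 1 + 0 + 0 + 0 + 1 + 1 + 1 = 5 ≡ 1 (mod 2).
  s_2 = 0 + 0 + 0 + 0 + 0 + 1 + 1 + 1 = 3 ≡ 1 (mod 2).
  s_3 = 1 + 1 + 0 + 0 + 0 + 0 + 1 + 1 = 4 ≡ 0 (mod 2).
  s_4 = 1 + 1 + 0 + 0 + 1 + 0 + 1 + 1 = 5 ≡ 1 (mod 2).
s = (1, 1, 0, 1)^T — this equals column 13 of H (binary 1101), so error is at position 13.
Correct: flip bit 13 of r = 111000011000111 to get c = 111000011000011.


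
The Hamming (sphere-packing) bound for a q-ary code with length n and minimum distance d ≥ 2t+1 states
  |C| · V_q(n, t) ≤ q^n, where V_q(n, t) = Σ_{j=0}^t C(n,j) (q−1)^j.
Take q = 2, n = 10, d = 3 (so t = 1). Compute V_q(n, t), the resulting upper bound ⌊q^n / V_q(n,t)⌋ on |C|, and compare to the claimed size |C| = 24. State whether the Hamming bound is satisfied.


V_q(n, t) = 11, q^n = 1024, Hamming bound = 93, |C| = 24 ≤ bound (satisfied).

Step 1: Compute V_q(n, t) = Σ_{j=0}^1 C(n, j) (q−1)^j.
  j = 0: C(10,0)·(1)^0 = 1·1 = 1.
  j = 1: C(10,1)·(1)^1 = 10·1 = 10.
  V_q(n, t) = 1 + 10 = 11.
Step 2: q^n = 2^10 = 1024.
Step 3: Hamming bound ⌊q^n / V_q(n,t)⌋ = ⌊1024/11⌋ = 93.
Step 4: Compare |C| = 24 to 93: satisfied.
The claimed |C| lies below the Hamming bound.


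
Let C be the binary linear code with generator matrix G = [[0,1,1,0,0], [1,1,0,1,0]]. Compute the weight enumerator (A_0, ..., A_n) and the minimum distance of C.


Weight distribution: A_0 = 1, A_2 = 1, A_3 = 2. Minimum distance d = 2.

Enumerate all 2^2 = 4 messages m ∈ F_2^2.
For each, compute codeword c = mG in F_2^5, then tally its weight.
  m = 00 → c = 00000, weight = 0.
  m = 10 → c = 01100, weight = 2.
  m = 01 → c = 11010, weight = 3.
  m = 11 → c = 10110, weight = 3.
Tally weights:
  weight 0: 1 codewords.
  weight 2: 1 codewords.
  weight 3: 2 codewords.
Minimum distance d = smallest w > 0 with A_w > 0 = 2.
Sanity: Σ A_w = 4 = 2^2 = 4 ✓.


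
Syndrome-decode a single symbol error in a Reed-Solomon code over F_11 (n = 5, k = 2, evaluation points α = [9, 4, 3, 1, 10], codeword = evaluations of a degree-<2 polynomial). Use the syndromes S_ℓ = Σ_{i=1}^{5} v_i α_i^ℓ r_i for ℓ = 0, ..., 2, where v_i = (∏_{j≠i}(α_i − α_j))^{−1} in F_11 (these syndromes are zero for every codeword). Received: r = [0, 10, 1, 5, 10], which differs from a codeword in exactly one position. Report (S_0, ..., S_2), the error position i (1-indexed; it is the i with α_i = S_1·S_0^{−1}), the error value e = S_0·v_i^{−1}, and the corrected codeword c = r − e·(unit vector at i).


S = (3, 8, 3), error at position 5, error magnitude e = 1, c = [0, 10, 1, 5, 9].

Step 1: column multipliers v_i = (∏_{j≠i}(α_i − α_j))^{−1} mod 11.
  i = 1 (α = 9): (9−4)(9−3)(9−1)(9−10) = 5·6·8·(−1) = −240 ≡ 2, so v_1 = 2^{−1} = 6 (mod 11).
  i = 2 (α = 4): (4−9)(4−3)(4−1)(4−10) = (−5)·1·3·(−6) = 90 ≡ 2, so v_2 = 2^{−1} = 6 (mod 11).
  i = 3 (α = 3): (3−9)(3−4)(3−1)(3−10) = (−6)·(−1)·2·(−7) = −84 ≡ 4, so v_3 = 4^{−1} = 3 (mod 11).
  i = 4 (α = 1): (1−9)(1−4)(1−3)(1−10) = (−8)·(−3)·(−2)·(−9) = 432 ≡ 3, so v_4 = 3^{−1} = 4 (mod 11).
  i = 5 (α = 10): (10−9)(10−4)(10−3)(10−1) = 1·6·7·9 = 378 ≡ 4, so v_5 = 4^{−1} = 3 (mod 11).
  v = [6, 6, 3, 4, 3].
Step 2: syndromes of r = [0, 10, 1, 5, 10] (all sums mod 11).
  S_0 = Σ v_i r_i = 6·0 + 6·10 + 3·1 + 4·5 + 3·10 = 113 ≡ 3.
  S_1 = Σ v_i α_i r_i = 6·9·0 + 6·4·10 + 3·3·1 + 4·1·5 + 3·10·10 = 569 ≡ 8.
  α_i^2 mod 11 = [4, 5, 9, 1, 1].
  S_2 = Σ v_i α_i^2 r_i = 6·4·0 + 6·5·10 + 3·9·1 + 4·1·5 + 3·1·10 = 377 ≡ 3.
  S = (3, 8, 3) ≠ 0, so r is not a codeword (an error is present).
Step 3: locate the error. For a single error e at position i, S_ℓ = v_i·e·α_i^ℓ, so α_err = S_1/S_0.
  S_0^{−1} = 3^{−1} = 4 (mod 11), so α_err = 8·4 = 32 ≡ 10 = α_5. Error position i = 5.
  Consistency check: S_2/S_1 = 3·7 = 21 ≡ 10 = α_err ✓ (single-error assumption holds).
Step 4: error magnitude e = S_0/v_5 = S_0·∏_{j≠5}(α_5 − α_j) = 3·4 = 12 ≡ 1 (mod 11).
Step 5: correct position 5: c_5 = r_5 − e = 10 − 1 ≡ 9 (mod 11). Hence c = [0, 10, 1, 5, 9].
  Check: interpolating c through the α_i gives m(x) = 7 + 9·x (degree < 2) with m(α_i) = c_i for every i, so c is indeed a codeword.
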